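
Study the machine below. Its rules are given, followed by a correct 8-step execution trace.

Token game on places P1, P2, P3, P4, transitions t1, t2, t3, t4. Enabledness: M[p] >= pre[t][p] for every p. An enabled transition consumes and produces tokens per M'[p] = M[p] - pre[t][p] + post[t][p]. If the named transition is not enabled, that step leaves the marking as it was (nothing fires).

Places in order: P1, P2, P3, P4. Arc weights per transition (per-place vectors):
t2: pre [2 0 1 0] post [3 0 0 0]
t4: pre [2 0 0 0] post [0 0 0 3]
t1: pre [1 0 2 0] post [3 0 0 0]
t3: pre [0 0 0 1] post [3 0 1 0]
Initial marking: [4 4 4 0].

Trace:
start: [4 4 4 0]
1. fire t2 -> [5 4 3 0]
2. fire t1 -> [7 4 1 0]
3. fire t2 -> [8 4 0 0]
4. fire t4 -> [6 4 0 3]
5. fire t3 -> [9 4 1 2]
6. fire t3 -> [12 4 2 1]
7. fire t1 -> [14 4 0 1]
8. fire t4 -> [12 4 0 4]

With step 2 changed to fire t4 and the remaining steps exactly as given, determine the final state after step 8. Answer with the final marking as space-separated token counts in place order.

8 4 2 7

(re-executing from step 2 with the substitution; state before step 2: [5 4 3 0])
2. fire t4 -> [3 4 3 3]
3. fire t2 -> [4 4 2 3]
4. fire t4 -> [2 4 2 6]
5. fire t3 -> [5 4 3 5]
6. fire t3 -> [8 4 4 4]
7. fire t1 -> [10 4 2 4]
8. fire t4 -> [8 4 2 7]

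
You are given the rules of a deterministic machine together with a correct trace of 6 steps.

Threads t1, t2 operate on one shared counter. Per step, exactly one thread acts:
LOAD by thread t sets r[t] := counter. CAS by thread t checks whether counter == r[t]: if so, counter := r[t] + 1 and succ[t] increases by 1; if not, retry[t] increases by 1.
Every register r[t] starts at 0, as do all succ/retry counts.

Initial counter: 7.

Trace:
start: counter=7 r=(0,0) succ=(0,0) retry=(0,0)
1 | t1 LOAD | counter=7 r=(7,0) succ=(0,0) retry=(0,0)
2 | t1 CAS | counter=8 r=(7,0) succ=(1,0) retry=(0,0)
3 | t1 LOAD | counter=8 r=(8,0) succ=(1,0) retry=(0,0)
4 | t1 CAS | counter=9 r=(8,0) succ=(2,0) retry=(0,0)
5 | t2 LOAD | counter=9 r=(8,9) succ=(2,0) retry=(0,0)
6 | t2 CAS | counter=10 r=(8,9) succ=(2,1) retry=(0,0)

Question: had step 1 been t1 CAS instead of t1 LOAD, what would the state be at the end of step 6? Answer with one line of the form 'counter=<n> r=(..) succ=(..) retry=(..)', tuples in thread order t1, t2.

counter=9 r=(7,8) succ=(1,1) retry=(2,0)

(re-executing from step 1 with the substitution; state before step 1: counter=7 r=(0,0) succ=(0,0) retry=(0,0))
1 | t1 CAS | counter=7 r=(0,0) succ=(0,0) retry=(1,0)
2 | t1 CAS | counter=7 r=(0,0) succ=(0,0) retry=(2,0)
3 | t1 LOAD | counter=7 r=(7,0) succ=(0,0) retry=(2,0)
4 | t1 CAS | counter=8 r=(7,0) succ=(1,0) retry=(2,0)
5 | t2 LOAD | counter=8 r=(7,8) succ=(1,0) retry=(2,0)
6 | t2 CAS | counter=9 r=(7,8) succ=(1,1) retry=(2,0)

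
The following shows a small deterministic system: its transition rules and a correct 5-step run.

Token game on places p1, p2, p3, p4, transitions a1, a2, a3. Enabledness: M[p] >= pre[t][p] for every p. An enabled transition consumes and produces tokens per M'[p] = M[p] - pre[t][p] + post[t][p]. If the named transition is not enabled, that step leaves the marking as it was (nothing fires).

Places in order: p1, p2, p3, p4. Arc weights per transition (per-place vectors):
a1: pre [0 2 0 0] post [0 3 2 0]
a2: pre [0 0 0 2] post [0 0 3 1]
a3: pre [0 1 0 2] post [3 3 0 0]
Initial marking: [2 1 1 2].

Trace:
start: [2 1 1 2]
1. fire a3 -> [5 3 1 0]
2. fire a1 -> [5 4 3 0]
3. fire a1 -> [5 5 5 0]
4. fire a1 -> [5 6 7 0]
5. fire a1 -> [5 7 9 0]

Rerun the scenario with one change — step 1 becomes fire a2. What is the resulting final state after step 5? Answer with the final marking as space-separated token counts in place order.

2 1 4 1

(re-executing from step 1 with the substitution; state before step 1: [2 1 1 2])
1. fire a2 -> [2 1 4 1]
2. fire a1 -> [2 1 4 1]
3. fire a1 -> [2 1 4 1]
4. fire a1 -> [2 1 4 1]
5. fire a1 -> [2 1 4 1]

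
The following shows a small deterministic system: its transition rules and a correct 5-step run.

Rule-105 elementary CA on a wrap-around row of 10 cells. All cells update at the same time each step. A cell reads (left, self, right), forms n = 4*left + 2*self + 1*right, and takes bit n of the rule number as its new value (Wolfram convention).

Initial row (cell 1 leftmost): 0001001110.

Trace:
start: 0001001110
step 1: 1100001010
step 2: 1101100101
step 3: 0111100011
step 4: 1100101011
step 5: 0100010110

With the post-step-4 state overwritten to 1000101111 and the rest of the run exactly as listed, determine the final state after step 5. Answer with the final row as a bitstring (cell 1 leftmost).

state after step 4 := 1000101111
step 5: 1010011000

1010011000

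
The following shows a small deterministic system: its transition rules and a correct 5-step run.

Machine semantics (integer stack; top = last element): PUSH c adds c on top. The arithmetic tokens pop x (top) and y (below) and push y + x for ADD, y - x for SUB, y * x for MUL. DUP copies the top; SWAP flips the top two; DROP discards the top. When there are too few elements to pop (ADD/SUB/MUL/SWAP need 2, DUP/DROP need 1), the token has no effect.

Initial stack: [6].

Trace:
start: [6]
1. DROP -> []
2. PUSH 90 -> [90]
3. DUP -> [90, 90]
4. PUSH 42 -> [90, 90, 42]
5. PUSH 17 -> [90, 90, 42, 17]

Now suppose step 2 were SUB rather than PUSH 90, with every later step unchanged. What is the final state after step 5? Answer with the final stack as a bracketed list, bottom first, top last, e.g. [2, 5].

(re-executing from step 2 with the substitution; state before step 2: [])
2. SUB -> []
3. DUP -> []
4. PUSH 42 -> [42]
5. PUSH 17 -> [42, 17]

[42, 17]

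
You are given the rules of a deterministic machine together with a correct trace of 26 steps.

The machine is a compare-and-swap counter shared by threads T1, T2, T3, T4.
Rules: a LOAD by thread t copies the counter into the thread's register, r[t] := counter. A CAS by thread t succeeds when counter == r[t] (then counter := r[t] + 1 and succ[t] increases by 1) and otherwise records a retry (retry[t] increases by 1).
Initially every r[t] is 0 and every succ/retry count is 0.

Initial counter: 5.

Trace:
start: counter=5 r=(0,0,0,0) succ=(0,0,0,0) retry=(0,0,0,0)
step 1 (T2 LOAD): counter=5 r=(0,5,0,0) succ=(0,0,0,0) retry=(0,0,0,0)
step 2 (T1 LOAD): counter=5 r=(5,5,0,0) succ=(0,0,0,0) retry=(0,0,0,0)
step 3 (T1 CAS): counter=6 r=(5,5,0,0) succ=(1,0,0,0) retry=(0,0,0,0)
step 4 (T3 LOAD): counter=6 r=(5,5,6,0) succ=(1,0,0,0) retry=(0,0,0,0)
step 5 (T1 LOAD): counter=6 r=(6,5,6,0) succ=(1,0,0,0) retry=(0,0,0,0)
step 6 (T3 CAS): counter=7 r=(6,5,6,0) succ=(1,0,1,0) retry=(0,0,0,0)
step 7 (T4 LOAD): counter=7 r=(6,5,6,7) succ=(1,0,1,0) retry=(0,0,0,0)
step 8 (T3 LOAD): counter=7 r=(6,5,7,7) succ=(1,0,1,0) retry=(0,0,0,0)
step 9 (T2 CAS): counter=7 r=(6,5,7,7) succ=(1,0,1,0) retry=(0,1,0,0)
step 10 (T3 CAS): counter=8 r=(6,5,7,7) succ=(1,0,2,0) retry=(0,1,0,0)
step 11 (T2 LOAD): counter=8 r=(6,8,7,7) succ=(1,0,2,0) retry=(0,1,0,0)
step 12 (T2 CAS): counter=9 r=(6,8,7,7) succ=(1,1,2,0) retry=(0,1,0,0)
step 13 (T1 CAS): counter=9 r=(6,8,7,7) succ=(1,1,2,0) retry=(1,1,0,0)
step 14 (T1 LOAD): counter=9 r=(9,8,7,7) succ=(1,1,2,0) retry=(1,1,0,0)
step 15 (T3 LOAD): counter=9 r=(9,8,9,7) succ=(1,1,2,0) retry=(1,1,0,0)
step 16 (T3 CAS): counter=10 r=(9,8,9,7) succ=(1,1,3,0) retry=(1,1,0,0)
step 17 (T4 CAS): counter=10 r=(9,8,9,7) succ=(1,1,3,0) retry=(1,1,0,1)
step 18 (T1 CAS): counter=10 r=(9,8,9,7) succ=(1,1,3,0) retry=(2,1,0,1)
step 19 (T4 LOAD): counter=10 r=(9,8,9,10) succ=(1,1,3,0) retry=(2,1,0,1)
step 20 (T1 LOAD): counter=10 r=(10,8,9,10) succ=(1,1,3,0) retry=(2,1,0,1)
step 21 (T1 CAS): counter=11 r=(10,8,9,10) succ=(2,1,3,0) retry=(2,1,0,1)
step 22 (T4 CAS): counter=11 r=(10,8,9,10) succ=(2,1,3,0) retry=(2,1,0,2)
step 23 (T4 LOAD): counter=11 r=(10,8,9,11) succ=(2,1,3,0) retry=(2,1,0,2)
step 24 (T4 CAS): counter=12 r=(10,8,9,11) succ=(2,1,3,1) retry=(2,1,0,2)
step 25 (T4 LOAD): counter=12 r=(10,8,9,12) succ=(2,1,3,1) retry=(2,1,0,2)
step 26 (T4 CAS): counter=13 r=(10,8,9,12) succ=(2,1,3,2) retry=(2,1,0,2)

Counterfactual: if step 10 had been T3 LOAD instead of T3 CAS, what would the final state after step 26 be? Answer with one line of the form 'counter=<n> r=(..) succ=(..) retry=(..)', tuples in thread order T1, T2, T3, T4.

counter=12 r=(9,7,8,11) succ=(2,1,2,2) retry=(2,1,0,2)

(re-executing from step 10 with the substitution; state before step 10: counter=7 r=(6,5,7,7) succ=(1,0,1,0) retry=(0,1,0,0))
step 10 (T3 LOAD): counter=7 r=(6,5,7,7) succ=(1,0,1,0) retry=(0,1,0,0)
step 11 (T2 LOAD): counter=7 r=(6,7,7,7) succ=(1,0,1,0) retry=(0,1,0,0)
step 12 (T2 CAS): counter=8 r=(6,7,7,7) succ=(1,1,1,0) retry=(0,1,0,0)
step 13 (T1 CAS): counter=8 r=(6,7,7,7) succ=(1,1,1,0) retry=(1,1,0,0)
step 14 (T1 LOAD): counter=8 r=(8,7,7,7) succ=(1,1,1,0) retry=(1,1,0,0)
step 15 (T3 LOAD): counter=8 r=(8,7,8,7) succ=(1,1,1,0) retry=(1,1,0,0)
step 16 (T3 CAS): counter=9 r=(8,7,8,7) succ=(1,1,2,0) retry=(1,1,0,0)
step 17 (T4 CAS): counter=9 r=(8,7,8,7) succ=(1,1,2,0) retry=(1,1,0,1)
step 18 (T1 CAS): counter=9 r=(8,7,8,7) succ=(1,1,2,0) retry=(2,1,0,1)
step 19 (T4 LOAD): counter=9 r=(8,7,8,9) succ=(1,1,2,0) retry=(2,1,0,1)
step 20 (T1 LOAD): counter=9 r=(9,7,8,9) succ=(1,1,2,0) retry=(2,1,0,1)
step 21 (T1 CAS): counter=10 r=(9,7,8,9) succ=(2,1,2,0) retry=(2,1,0,1)
step 22 (T4 CAS): counter=10 r=(9,7,8,9) succ=(2,1,2,0) retry=(2,1,0,2)
step 23 (T4 LOAD): counter=10 r=(9,7,8,10) succ=(2,1,2,0) retry=(2,1,0,2)
step 24 (T4 CAS): counter=11 r=(9,7,8,10) succ=(2,1,2,1) retry=(2,1,0,2)
step 25 (T4 LOAD): counter=11 r=(9,7,8,11) succ=(2,1,2,1) retry=(2,1,0,2)
step 26 (T4 CAS): counter=12 r=(9,7,8,11) succ=(2,1,2,2) retry=(2,1,0,2)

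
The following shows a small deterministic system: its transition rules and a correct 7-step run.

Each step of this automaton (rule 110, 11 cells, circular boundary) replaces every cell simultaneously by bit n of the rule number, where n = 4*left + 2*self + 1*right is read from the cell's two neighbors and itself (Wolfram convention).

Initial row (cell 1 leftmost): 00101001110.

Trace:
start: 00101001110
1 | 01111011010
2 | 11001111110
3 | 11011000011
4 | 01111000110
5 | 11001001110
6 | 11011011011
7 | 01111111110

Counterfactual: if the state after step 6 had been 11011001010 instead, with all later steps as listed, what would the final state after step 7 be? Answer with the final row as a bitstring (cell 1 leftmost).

11111011111

state after step 6 := 11011001010
7 | 11111011111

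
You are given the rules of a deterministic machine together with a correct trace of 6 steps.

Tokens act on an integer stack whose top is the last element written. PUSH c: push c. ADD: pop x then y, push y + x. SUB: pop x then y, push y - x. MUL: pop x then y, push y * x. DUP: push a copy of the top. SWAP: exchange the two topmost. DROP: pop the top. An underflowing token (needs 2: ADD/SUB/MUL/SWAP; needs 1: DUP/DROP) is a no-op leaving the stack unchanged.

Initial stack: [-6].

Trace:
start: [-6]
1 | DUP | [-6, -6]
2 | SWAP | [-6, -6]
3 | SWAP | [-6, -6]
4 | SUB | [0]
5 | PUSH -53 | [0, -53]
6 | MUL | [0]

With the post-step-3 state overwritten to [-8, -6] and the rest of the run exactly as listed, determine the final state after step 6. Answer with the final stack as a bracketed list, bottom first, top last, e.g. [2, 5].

[106]

state after step 3 := [-8, -6]
4 | SUB | [-2]
5 | PUSH -53 | [-2, -53]
6 | MUL | [106]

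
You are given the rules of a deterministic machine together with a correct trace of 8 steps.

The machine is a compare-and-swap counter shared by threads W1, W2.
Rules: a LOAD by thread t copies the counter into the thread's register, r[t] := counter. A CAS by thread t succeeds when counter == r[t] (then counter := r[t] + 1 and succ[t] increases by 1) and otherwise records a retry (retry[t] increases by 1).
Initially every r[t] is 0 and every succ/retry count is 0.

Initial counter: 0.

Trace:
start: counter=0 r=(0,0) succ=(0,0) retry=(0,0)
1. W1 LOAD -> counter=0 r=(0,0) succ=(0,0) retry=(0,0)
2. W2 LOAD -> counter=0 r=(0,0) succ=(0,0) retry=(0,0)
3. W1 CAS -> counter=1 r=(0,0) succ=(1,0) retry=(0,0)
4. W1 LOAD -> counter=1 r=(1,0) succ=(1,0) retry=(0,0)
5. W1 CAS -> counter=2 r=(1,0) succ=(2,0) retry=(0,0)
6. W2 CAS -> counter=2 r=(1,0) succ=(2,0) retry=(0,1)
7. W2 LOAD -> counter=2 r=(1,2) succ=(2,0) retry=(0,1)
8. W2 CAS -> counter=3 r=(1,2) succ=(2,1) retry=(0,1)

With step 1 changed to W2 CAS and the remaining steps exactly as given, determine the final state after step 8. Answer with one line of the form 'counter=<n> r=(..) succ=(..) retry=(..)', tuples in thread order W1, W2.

counter=3 r=(1,2) succ=(1,2) retry=(1,1)

(re-executing from step 1 with the substitution; state before step 1: counter=0 r=(0,0) succ=(0,0) retry=(0,0))
1. W2 CAS -> counter=1 r=(0,0) succ=(0,1) retry=(0,0)
2. W2 LOAD -> counter=1 r=(0,1) succ=(0,1) retry=(0,0)
3. W1 CAS -> counter=1 r=(0,1) succ=(0,1) retry=(1,0)
4. W1 LOAD -> counter=1 r=(1,1) succ=(0,1) retry=(1,0)
5. W1 CAS -> counter=2 r=(1,1) succ=(1,1) retry=(1,0)
6. W2 CAS -> counter=2 r=(1,1) succ=(1,1) retry=(1,1)
7. W2 LOAD -> counter=2 r=(1,2) succ=(1,1) retry=(1,1)
8. W2 CAS -> counter=3 r=(1,2) succ=(1,2) retry=(1,1)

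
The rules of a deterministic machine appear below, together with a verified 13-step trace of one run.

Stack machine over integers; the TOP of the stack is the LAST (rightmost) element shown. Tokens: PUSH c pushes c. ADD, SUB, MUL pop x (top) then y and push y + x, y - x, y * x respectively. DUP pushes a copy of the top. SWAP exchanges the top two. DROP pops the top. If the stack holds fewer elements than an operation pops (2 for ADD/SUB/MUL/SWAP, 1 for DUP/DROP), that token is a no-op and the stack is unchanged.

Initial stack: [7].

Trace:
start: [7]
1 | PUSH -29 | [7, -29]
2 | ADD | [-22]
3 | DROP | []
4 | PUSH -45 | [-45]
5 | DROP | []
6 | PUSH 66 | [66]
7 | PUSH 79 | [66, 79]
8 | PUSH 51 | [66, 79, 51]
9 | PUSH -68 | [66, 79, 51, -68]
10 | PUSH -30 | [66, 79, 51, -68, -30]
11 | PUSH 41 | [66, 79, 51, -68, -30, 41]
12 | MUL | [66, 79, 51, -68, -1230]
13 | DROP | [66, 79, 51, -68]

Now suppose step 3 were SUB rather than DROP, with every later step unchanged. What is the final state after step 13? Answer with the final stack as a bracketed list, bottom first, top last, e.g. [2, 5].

(re-executing from step 3 with the substitution; state before step 3: [-22])
3 | SUB | [-22]
4 | PUSH -45 | [-22, -45]
5 | DROP | [-22]
6 | PUSH 66 | [-22, 66]
7 | PUSH 79 | [-22, 66, 79]
8 | PUSH 51 | [-22, 66, 79, 51]
9 | PUSH -68 | [-22, 66, 79, 51, -68]
10 | PUSH -30 | [-22, 66, 79, 51, -68, -30]
11 | PUSH 41 | [-22, 66, 79, 51, -68, -30, 41]
12 | MUL | [-22, 66, 79, 51, -68, -1230]
13 | DROP | [-22, 66, 79, 51, -68]

[-22, 66, 79, 51, -68]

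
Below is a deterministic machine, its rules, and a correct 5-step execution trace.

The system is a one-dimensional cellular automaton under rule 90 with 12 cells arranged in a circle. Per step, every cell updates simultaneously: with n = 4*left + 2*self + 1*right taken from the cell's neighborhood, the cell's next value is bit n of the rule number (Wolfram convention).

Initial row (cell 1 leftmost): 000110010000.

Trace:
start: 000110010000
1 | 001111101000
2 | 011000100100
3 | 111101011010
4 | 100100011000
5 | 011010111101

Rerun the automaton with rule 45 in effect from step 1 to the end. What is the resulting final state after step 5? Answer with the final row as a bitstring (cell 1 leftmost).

110000110111

(re-executing steps 1..5 under rule 45; state before step 1: 000110010000)
1 | 110100010111
2 | 001101011100
3 | 101011110001
4 | 011110000101
5 | 110000110111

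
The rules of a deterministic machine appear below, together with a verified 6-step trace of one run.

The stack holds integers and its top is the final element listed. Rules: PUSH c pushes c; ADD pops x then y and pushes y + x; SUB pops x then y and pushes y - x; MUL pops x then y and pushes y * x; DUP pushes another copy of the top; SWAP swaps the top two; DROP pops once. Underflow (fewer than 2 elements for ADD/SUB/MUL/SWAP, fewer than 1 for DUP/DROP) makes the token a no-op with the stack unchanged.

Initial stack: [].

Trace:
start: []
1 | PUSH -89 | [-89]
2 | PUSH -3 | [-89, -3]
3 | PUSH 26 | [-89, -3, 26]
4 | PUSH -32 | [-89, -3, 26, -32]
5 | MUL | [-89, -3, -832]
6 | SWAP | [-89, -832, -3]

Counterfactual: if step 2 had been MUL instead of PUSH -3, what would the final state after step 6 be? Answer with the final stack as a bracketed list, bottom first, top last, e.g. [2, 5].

[-832, -89]

(re-executing from step 2 with the substitution; state before step 2: [-89])
2 | MUL | [-89]
3 | PUSH 26 | [-89, 26]
4 | PUSH -32 | [-89, 26, -32]
5 | MUL | [-89, -832]
6 | SWAP | [-832, -89]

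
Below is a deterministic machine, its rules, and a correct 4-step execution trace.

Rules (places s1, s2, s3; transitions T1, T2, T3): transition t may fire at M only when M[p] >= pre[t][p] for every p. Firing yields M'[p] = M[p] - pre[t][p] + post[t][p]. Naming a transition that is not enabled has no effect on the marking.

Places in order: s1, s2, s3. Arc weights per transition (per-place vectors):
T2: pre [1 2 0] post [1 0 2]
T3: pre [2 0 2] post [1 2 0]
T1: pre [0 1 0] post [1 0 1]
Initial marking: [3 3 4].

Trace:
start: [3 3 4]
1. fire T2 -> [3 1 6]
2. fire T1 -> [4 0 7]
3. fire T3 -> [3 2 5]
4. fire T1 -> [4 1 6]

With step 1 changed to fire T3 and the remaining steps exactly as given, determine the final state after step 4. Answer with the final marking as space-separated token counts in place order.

3 5 2

(re-executing from step 1 with the substitution; state before step 1: [3 3 4])
1. fire T3 -> [2 5 2]
2. fire T1 -> [3 4 3]
3. fire T3 -> [2 6 1]
4. fire T1 -> [3 5 2]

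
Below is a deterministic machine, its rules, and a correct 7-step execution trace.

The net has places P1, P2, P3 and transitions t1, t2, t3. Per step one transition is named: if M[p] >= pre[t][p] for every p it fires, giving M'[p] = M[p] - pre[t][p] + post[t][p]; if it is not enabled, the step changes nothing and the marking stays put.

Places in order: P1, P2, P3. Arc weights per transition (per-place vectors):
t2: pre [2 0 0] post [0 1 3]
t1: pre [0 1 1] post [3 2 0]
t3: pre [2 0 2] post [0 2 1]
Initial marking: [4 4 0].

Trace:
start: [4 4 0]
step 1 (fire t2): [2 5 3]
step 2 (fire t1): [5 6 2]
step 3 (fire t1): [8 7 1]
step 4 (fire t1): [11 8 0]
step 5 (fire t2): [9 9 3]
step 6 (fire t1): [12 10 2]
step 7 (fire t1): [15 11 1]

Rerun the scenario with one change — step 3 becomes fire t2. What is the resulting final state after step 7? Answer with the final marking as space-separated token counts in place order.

(re-executing from step 3 with the substitution; state before step 3: [5 6 2])
step 3 (fire t2): [3 7 5]
step 4 (fire t1): [6 8 4]
step 5 (fire t2): [4 9 7]
step 6 (fire t1): [7 10 6]
step 7 (fire t1): [10 11 5]

10 11 5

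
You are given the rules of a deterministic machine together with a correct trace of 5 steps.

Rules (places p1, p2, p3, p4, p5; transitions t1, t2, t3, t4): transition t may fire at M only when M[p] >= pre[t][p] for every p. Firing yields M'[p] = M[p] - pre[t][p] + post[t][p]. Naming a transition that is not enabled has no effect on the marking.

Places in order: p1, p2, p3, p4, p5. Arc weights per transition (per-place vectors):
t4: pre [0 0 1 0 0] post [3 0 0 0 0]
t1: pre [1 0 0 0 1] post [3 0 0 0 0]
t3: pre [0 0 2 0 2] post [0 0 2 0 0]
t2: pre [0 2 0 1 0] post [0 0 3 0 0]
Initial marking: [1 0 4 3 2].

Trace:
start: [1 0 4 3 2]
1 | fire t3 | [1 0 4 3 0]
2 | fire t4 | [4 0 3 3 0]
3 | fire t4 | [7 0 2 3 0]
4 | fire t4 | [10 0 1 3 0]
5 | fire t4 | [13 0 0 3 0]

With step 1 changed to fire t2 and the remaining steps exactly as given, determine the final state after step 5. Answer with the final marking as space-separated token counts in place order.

(re-executing from step 1 with the substitution; state before step 1: [1 0 4 3 2])
1 | fire t2 | [1 0 4 3 2]
2 | fire t4 | [4 0 3 3 2]
3 | fire t4 | [7 0 2 3 2]
4 | fire t4 | [10 0 1 3 2]
5 | fire t4 | [13 0 0 3 2]

13 0 0 3 2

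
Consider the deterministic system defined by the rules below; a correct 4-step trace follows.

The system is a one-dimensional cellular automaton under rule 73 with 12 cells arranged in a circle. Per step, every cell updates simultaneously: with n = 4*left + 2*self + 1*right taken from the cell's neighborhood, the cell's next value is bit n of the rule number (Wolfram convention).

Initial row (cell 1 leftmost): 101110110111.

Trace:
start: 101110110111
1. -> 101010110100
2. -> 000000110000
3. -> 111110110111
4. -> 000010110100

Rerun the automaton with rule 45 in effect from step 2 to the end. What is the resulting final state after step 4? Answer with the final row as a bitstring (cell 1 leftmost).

101111010010

(re-executing steps 2..4 under rule 45; state before step 2: 101010110100)
2. -> 111111101100
3. -> 100000011000
4. -> 101111010010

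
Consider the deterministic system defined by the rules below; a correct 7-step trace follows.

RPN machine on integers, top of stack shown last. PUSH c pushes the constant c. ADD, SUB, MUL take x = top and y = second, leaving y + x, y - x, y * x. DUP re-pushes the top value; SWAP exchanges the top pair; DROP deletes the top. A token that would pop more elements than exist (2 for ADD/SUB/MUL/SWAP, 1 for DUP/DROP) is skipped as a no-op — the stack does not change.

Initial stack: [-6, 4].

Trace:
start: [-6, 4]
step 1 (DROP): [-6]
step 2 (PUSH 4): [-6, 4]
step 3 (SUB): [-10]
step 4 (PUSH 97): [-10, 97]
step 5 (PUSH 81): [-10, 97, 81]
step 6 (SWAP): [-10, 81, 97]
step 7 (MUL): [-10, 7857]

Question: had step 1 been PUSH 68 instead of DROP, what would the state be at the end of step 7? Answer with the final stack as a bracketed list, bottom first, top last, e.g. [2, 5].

(re-executing from step 1 with the substitution; state before step 1: [-6, 4])
step 1 (PUSH 68): [-6, 4, 68]
step 2 (PUSH 4): [-6, 4, 68, 4]
step 3 (SUB): [-6, 4, 64]
step 4 (PUSH 97): [-6, 4, 64, 97]
step 5 (PUSH 81): [-6, 4, 64, 97, 81]
step 6 (SWAP): [-6, 4, 64, 81, 97]
step 7 (MUL): [-6, 4, 64, 7857]

[-6, 4, 64, 7857]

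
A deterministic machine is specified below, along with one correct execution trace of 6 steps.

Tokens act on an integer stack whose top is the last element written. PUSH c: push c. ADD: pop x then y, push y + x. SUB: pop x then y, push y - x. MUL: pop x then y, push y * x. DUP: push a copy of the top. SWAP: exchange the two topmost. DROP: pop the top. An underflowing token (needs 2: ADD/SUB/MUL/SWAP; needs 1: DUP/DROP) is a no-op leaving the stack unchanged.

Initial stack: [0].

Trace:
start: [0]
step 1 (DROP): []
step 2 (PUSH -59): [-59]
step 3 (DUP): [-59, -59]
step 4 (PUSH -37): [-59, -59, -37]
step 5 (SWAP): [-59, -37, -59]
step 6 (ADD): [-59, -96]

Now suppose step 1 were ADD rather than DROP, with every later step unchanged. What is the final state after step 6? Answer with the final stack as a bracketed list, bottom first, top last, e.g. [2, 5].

[0, -59, -96]

(re-executing from step 1 with the substitution; state before step 1: [0])
step 1 (ADD): [0]
step 2 (PUSH -59): [0, -59]
step 3 (DUP): [0, -59, -59]
step 4 (PUSH -37): [0, -59, -59, -37]
step 5 (SWAP): [0, -59, -37, -59]
step 6 (ADD): [0, -59, -96]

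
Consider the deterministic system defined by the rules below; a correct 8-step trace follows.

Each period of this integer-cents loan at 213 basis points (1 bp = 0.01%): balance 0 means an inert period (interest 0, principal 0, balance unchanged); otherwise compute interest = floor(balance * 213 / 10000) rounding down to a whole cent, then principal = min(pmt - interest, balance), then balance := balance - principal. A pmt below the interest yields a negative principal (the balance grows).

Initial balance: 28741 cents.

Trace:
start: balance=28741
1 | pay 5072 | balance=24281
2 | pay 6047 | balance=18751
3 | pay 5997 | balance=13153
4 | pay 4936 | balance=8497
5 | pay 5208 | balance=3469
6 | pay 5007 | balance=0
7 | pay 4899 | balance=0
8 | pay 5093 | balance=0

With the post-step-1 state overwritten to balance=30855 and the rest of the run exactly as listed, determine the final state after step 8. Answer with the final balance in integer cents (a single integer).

state after step 1 := balance=30855
2 | pay 6047 | balance=25465
3 | pay 5997 | balance=20010
4 | pay 4936 | balance=15500
5 | pay 5208 | balance=10622
6 | pay 5007 | balance=5841
7 | pay 4899 | balance=1066
8 | pay 5093 | balance=0

0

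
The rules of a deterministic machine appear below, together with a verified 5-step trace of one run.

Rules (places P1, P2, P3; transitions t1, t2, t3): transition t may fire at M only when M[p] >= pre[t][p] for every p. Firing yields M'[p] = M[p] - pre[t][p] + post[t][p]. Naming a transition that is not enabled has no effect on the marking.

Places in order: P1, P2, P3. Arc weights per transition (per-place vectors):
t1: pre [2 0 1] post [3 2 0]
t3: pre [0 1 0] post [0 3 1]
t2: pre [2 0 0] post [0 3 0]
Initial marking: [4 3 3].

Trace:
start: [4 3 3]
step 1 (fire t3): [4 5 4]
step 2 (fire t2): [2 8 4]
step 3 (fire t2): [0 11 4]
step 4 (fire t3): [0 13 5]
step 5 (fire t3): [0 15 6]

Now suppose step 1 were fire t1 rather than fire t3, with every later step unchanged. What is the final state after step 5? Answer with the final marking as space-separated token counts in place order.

(re-executing from step 1 with the substitution; state before step 1: [4 3 3])
step 1 (fire t1): [5 5 2]
step 2 (fire t2): [3 8 2]
step 3 (fire t2): [1 11 2]
step 4 (fire t3): [1 13 3]
step 5 (fire t3): [1 15 4]

1 15 4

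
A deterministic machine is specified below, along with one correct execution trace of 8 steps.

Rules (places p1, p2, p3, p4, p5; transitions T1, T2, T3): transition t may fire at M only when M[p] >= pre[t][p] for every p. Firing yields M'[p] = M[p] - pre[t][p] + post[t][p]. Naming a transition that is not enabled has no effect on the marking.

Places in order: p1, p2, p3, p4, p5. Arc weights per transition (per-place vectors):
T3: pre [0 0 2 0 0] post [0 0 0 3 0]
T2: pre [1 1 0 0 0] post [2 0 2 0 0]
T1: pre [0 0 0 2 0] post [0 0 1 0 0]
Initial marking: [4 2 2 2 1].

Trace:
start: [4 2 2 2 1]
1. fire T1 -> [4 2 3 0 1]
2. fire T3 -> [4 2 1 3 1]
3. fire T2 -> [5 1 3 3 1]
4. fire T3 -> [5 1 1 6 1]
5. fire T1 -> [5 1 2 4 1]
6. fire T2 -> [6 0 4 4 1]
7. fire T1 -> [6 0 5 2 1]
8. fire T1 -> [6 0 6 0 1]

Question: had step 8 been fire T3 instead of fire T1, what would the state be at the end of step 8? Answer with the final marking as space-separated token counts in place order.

6 0 3 5 1

(re-executing from step 8 with the substitution; state before step 8: [6 0 5 2 1])
8. fire T3 -> [6 0 3 5 1]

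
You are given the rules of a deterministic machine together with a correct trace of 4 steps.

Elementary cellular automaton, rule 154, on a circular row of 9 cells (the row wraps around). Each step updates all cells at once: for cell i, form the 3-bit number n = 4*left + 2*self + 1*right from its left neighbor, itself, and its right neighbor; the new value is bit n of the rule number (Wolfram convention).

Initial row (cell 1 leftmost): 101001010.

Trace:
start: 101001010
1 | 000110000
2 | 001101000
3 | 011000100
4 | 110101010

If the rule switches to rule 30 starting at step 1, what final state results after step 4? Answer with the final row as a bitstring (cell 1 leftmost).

101011100

(re-executing steps 1..4 under rule 30; state before step 1: 101001010)
1 | 101111010
2 | 101000010
3 | 101100110
4 | 101011100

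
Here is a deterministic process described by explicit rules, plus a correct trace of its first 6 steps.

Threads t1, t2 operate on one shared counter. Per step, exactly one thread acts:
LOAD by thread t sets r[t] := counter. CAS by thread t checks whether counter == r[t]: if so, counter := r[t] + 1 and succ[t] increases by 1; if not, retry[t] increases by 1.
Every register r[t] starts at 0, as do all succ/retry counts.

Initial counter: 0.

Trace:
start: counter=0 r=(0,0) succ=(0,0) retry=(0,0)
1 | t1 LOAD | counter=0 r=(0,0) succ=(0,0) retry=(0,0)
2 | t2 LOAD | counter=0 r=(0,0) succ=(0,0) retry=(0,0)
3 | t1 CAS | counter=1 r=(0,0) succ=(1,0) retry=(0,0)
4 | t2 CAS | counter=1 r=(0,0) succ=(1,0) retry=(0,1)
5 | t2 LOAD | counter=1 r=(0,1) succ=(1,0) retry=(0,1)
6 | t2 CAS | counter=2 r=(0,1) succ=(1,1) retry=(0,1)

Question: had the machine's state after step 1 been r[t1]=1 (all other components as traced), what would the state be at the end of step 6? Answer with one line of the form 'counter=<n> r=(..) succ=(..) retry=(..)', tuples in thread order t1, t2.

counter=2 r=(1,1) succ=(0,2) retry=(1,0)

state after step 1 := counter=0 r=(1,0) succ=(0,0) retry=(0,0)
2 | t2 LOAD | counter=0 r=(1,0) succ=(0,0) retry=(0,0)
3 | t1 CAS | counter=0 r=(1,0) succ=(0,0) retry=(1,0)
4 | t2 CAS | counter=1 r=(1,0) succ=(0,1) retry=(1,0)
5 | t2 LOAD | counter=1 r=(1,1) succ=(0,1) retry=(1,0)
6 | t2 CAS | counter=2 r=(1,1) succ=(0,2) retry=(1,0)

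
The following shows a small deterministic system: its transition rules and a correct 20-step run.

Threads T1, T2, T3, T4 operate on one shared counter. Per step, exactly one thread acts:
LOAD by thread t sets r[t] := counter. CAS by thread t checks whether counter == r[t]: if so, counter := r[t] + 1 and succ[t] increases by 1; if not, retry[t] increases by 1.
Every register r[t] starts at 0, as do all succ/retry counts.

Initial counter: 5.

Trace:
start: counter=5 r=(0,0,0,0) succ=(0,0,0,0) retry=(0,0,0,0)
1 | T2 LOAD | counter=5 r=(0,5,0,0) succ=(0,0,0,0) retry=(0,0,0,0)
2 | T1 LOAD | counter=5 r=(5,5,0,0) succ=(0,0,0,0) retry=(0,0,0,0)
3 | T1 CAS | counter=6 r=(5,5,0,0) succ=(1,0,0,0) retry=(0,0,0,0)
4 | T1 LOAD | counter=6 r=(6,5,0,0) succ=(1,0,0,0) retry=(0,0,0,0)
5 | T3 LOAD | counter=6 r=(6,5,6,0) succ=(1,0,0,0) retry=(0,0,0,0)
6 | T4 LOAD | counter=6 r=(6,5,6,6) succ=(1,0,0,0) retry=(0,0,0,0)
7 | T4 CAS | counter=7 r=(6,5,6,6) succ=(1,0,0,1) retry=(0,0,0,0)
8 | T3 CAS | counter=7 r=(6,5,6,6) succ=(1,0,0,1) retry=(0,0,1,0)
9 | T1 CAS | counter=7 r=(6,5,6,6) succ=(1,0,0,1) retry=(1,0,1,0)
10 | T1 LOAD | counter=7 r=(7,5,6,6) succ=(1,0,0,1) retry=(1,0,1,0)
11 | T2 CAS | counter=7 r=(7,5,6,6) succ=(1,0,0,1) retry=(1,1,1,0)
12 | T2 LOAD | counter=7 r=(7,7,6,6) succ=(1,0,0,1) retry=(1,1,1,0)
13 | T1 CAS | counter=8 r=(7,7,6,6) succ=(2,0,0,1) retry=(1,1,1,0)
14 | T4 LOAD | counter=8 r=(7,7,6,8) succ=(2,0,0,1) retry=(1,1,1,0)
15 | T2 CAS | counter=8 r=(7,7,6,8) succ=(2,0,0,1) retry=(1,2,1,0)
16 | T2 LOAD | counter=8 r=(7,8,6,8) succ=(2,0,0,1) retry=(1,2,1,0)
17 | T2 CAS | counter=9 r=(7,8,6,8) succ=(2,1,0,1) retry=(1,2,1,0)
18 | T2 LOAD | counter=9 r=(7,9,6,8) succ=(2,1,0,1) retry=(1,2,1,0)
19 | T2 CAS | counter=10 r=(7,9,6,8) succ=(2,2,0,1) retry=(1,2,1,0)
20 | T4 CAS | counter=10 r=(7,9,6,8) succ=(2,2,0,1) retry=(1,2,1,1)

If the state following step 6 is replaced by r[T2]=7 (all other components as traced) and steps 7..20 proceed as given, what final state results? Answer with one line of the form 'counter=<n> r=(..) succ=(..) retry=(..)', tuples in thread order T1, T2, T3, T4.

state after step 6 := counter=6 r=(6,7,6,6) succ=(1,0,0,0) retry=(0,0,0,0)
7 | T4 CAS | counter=7 r=(6,7,6,6) succ=(1,0,0,1) retry=(0,0,0,0)
8 | T3 CAS | counter=7 r=(6,7,6,6) succ=(1,0,0,1) retry=(0,0,1,0)
9 | T1 CAS | counter=7 r=(6,7,6,6) succ=(1,0,0,1) retry=(1,0,1,0)
10 | T1 LOAD | counter=7 r=(7,7,6,6) succ=(1,0,0,1) retry=(1,0,1,0)
11 | T2 CAS | counter=8 r=(7,7,6,6) succ=(1,1,0,1) retry=(1,0,1,0)
12 | T2 LOAD | counter=8 r=(7,8,6,6) succ=(1,1,0,1) retry=(1,0,1,0)
13 | T1 CAS | counter=8 r=(7,8,6,6) succ=(1,1,0,1) retry=(2,0,1,0)
14 | T4 LOAD | counter=8 r=(7,8,6,8) succ=(1,1,0,1) retry=(2,0,1,0)
15 | T2 CAS | counter=9 r=(7,8,6,8) succ=(1,2,0,1) retry=(2,0,1,0)
16 | T2 LOAD | counter=9 r=(7,9,6,8) succ=(1,2,0,1) retry=(2,0,1,0)
17 | T2 CAS | counter=10 r=(7,9,6,8) succ=(1,3,0,1) retry=(2,0,1,0)
18 | T2 LOAD | counter=10 r=(7,10,6,8) succ=(1,3,0,1) retry=(2,0,1,0)
19 | T2 CAS | counter=11 r=(7,10,6,8) succ=(1,4,0,1) retry=(2,0,1,0)
20 | T4 CAS | counter=11 r=(7,10,6,8) succ=(1,4,0,1) retry=(2,0,1,1)

counter=11 r=(7,10,6,8) succ=(1,4,0,1) retry=(2,0,1,1)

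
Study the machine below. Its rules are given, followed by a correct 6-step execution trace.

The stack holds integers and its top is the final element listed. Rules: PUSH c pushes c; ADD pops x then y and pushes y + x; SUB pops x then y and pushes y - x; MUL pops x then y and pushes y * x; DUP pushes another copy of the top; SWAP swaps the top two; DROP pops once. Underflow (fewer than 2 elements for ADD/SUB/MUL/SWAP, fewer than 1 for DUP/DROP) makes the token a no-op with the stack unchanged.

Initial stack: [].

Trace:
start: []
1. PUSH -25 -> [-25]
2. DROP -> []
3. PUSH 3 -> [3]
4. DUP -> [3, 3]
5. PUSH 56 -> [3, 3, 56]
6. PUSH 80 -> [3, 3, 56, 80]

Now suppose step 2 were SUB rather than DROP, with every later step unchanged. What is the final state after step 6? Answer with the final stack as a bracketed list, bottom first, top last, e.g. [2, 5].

[-25, 3, 3, 56, 80]

(re-executing from step 2 with the substitution; state before step 2: [-25])
2. SUB -> [-25]
3. PUSH 3 -> [-25, 3]
4. DUP -> [-25, 3, 3]
5. PUSH 56 -> [-25, 3, 3, 56]
6. PUSH 80 -> [-25, 3, 3, 56, 80]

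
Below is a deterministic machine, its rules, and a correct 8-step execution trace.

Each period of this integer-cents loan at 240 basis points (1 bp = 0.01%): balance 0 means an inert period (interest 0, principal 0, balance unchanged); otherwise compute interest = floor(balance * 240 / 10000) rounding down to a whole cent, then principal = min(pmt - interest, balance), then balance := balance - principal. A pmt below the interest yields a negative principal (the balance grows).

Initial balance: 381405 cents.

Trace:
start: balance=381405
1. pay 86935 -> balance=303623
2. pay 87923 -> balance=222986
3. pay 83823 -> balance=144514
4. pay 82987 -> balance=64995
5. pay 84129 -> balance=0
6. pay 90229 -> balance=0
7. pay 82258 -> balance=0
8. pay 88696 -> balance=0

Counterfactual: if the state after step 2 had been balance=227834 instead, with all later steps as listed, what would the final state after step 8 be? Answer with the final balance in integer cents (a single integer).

0

state after step 2 := balance=227834
3. pay 83823 -> balance=149479
4. pay 82987 -> balance=70079
5. pay 84129 -> balance=0
6. pay 90229 -> balance=0
7. pay 82258 -> balance=0
8. pay 88696 -> balance=0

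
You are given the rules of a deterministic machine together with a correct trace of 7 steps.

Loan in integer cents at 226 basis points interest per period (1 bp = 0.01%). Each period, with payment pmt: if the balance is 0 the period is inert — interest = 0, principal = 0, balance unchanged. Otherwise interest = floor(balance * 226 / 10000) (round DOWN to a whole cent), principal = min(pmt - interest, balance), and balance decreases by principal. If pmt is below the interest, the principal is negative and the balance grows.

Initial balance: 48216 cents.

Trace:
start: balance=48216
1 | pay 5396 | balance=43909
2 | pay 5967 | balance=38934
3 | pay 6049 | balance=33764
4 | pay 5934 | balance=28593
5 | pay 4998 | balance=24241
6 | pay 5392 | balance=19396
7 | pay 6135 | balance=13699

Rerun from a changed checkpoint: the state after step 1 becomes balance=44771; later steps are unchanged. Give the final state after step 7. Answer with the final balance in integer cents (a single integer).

state after step 1 := balance=44771
2 | pay 5967 | balance=39815
3 | pay 6049 | balance=34665
4 | pay 5934 | balance=29514
5 | pay 4998 | balance=25183
6 | pay 5392 | balance=20360
7 | pay 6135 | balance=14685

14685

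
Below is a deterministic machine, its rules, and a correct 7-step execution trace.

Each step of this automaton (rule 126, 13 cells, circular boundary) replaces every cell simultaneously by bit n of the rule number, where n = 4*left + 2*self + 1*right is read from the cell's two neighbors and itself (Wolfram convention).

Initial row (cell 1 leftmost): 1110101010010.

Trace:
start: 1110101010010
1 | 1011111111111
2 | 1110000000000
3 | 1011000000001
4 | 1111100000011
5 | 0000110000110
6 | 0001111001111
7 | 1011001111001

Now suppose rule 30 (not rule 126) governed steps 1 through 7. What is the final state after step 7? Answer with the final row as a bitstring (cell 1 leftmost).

1001001100100

(re-executing steps 1..7 under rule 30; state before step 1: 1110101010010)
1 | 1000101011110
2 | 1101101010000
3 | 1001001011001
4 | 0111111010111
5 | 0100000010100
6 | 1110000110110
7 | 1001001100100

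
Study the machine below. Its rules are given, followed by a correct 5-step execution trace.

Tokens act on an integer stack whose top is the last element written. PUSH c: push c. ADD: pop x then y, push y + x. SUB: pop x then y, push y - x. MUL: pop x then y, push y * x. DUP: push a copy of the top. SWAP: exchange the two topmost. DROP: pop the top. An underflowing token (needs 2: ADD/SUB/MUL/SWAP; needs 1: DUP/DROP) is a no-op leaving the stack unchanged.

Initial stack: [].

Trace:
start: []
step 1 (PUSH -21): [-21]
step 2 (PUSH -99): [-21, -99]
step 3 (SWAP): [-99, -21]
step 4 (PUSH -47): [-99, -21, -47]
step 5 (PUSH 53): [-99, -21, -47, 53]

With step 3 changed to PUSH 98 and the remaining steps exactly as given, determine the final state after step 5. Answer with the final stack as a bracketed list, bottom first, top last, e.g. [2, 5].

(re-executing from step 3 with the substitution; state before step 3: [-21, -99])
step 3 (PUSH 98): [-21, -99, 98]
step 4 (PUSH -47): [-21, -99, 98, -47]
step 5 (PUSH 53): [-21, -99, 98, -47, 53]

[-21, -99, 98, -47, 53]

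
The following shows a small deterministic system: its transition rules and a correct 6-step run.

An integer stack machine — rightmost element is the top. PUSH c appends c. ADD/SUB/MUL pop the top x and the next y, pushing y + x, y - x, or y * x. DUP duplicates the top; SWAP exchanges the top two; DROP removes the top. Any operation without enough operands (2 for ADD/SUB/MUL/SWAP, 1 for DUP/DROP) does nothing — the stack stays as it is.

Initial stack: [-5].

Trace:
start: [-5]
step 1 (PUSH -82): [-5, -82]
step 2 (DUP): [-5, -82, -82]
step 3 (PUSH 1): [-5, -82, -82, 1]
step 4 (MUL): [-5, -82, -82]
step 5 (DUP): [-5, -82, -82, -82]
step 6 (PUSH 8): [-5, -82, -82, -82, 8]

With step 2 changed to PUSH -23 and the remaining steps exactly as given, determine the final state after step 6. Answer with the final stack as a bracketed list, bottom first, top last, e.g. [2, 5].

(re-executing from step 2 with the substitution; state before step 2: [-5, -82])
step 2 (PUSH -23): [-5, -82, -23]
step 3 (PUSH 1): [-5, -82, -23, 1]
step 4 (MUL): [-5, -82, -23]
step 5 (DUP): [-5, -82, -23, -23]
step 6 (PUSH 8): [-5, -82, -23, -23, 8]

[-5, -82, -23, -23, 8]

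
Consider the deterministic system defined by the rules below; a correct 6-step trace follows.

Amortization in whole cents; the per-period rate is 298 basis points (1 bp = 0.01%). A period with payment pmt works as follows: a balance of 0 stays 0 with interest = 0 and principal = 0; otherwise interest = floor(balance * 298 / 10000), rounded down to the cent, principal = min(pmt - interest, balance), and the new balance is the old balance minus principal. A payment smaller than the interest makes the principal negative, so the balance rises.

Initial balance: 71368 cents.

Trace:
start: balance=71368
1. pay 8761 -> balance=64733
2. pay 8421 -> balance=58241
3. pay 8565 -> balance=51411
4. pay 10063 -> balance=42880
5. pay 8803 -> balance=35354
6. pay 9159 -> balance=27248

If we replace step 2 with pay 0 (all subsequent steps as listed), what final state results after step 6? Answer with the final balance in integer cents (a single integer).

36718

(re-executing from step 2 with the substitution; state before step 2: balance=64733)
2. pay 0 -> balance=66662
3. pay 8565 -> balance=60083
4. pay 10063 -> balance=51810
5. pay 8803 -> balance=44550
6. pay 9159 -> balance=36718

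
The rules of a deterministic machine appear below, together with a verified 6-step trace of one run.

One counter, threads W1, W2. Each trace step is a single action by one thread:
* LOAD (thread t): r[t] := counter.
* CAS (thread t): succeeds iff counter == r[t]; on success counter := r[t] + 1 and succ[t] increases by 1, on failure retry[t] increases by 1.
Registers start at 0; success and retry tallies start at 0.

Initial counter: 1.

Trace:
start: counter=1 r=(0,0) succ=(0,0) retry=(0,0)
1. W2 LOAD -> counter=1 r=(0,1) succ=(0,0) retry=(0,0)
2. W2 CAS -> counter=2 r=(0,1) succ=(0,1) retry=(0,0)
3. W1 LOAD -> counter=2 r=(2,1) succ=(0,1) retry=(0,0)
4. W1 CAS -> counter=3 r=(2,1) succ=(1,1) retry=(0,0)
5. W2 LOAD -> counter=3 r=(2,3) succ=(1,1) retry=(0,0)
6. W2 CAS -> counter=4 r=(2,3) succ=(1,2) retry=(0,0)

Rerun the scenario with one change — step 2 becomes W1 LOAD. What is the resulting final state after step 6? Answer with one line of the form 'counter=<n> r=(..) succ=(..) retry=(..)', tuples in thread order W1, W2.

(re-executing from step 2 with the substitution; state before step 2: counter=1 r=(0,1) succ=(0,0) retry=(0,0))
2. W1 LOAD -> counter=1 r=(1,1) succ=(0,0) retry=(0,0)
3. W1 LOAD -> counter=1 r=(1,1) succ=(0,0) retry=(0,0)
4. W1 CAS -> counter=2 r=(1,1) succ=(1,0) retry=(0,0)
5. W2 LOAD -> counter=2 r=(1,2) succ=(1,0) retry=(0,0)
6. W2 CAS -> counter=3 r=(1,2) succ=(1,1) retry=(0,0)

counter=3 r=(1,2) succ=(1,1) retry=(0,0)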